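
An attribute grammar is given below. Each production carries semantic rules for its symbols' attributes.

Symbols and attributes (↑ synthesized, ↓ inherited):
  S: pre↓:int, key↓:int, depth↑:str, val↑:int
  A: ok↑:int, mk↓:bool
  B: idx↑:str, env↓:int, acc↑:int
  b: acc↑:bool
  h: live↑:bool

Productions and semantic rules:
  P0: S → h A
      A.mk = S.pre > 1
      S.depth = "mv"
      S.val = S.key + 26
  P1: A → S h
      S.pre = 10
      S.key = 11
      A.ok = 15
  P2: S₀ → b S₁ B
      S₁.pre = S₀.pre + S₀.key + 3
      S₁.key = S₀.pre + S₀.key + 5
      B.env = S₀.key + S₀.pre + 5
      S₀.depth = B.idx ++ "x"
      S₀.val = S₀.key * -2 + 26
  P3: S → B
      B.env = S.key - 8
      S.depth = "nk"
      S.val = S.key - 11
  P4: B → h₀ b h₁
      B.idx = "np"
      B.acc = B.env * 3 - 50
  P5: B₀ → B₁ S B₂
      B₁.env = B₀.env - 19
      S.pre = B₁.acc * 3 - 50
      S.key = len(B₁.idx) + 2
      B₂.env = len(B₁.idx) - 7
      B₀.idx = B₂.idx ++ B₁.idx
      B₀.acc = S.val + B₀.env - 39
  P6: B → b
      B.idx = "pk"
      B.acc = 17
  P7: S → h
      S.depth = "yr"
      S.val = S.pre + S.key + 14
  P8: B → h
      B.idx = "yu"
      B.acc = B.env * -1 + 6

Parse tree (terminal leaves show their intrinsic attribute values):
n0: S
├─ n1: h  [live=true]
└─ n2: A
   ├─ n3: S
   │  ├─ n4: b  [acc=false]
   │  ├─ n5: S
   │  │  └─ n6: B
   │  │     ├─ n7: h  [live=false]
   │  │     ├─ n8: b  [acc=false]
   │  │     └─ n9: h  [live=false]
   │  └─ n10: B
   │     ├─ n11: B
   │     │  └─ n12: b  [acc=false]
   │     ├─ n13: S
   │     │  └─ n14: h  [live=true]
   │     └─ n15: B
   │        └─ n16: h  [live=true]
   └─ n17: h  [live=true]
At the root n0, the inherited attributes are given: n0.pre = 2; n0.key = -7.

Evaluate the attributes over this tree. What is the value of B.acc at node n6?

4

1. n0.pre = 2  [given at root]
2. n0.key = -7  [given at root]
3. n1.live = true  [terminal]
4. n2.mk = true  [S.pre > 1]
5. n3.pre = 10  [10]
6. n3.key = 11  [11]
7. n4.acc = false  [terminal]
8. n5.pre = 24  [S₀.pre + S₀.key + 3]
9. n5.key = 26  [S₀.pre + S₀.key + 5]
10. n6.env = 18  [S.key - 8]
11. n7.live = false  [terminal]
12. n8.acc = false  [terminal]
13. n9.live = false  [terminal]
14. n6.idx = "np"  ["np"]
15. n6.acc = 4  [B.env * 3 - 50]
16. n5.depth = "nk"  ["nk"]
17. n5.val = 15  [S.key - 11]
18. n10.env = 26  [S₀.key + S₀.pre + 5]
19. n11.env = 7  [B₀.env - 19]
20. n12.acc = false  [terminal]
21. n11.idx = "pk"  ["pk"]
22. n11.acc = 17  [17]
23. n13.pre = 1  [B₁.acc * 3 - 50]
24. n13.key = 4  [len(B₁.idx) + 2]
25. n14.live = true  [terminal]
26. n13.depth = "yr"  ["yr"]
27. n13.val = 19  [S.pre + S.key + 14]
28. n15.env = -5  [len(B₁.idx) - 7]
29. n16.live = true  [terminal]
30. n15.idx = "yu"  ["yu"]
31. n15.acc = 11  [B.env * -1 + 6]
32. n10.idx = "yupk"  [B₂.idx ++ B₁.idx]
33. n10.acc = 6  [S.val + B₀.env - 39]
34. n3.depth = "yupkx"  [B.idx ++ "x"]
35. n3.val = 4  [S₀.key * -2 + 26]
36. n17.live = true  [terminal]
37. n2.ok = 15  [15]
38. n0.depth = "mv"  ["mv"]
39. n0.val = 19  [S.key + 26]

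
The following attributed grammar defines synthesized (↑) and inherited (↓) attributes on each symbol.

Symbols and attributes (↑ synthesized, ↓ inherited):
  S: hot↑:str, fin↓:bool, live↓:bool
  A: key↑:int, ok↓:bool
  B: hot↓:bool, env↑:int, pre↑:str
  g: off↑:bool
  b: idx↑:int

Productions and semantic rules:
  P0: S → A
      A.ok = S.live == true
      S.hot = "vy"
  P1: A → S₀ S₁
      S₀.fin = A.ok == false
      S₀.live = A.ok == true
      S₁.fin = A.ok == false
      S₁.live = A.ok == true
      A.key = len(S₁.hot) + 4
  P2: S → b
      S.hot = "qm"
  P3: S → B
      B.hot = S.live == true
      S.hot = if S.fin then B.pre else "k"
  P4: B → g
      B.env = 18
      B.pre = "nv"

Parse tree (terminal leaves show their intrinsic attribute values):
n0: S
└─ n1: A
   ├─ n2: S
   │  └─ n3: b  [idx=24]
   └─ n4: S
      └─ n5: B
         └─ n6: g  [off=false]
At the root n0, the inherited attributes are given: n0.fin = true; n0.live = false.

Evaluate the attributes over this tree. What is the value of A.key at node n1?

6

1. n0.fin = true  [given at root]
2. n0.live = false  [given at root]
3. n1.ok = false  [S.live == true]
4. n2.fin = true  [A.ok == false]
5. n2.live = false  [A.ok == true]
6. n3.idx = 24  [terminal]
7. n2.hot = "qm"  ["qm"]
8. n4.fin = true  [A.ok == false]
9. n4.live = false  [A.ok == true]
10. n5.hot = false  [S.live == true]
11. n6.off = false  [terminal]
12. n5.env = 18  [18]
13. n5.pre = "nv"  ["nv"]
14. n4.hot = "nv"  [if S.fin then B.pre else "k"]
15. n1.key = 6  [len(S₁.hot) + 4]
16. n0.hot = "vy"  ["vy"]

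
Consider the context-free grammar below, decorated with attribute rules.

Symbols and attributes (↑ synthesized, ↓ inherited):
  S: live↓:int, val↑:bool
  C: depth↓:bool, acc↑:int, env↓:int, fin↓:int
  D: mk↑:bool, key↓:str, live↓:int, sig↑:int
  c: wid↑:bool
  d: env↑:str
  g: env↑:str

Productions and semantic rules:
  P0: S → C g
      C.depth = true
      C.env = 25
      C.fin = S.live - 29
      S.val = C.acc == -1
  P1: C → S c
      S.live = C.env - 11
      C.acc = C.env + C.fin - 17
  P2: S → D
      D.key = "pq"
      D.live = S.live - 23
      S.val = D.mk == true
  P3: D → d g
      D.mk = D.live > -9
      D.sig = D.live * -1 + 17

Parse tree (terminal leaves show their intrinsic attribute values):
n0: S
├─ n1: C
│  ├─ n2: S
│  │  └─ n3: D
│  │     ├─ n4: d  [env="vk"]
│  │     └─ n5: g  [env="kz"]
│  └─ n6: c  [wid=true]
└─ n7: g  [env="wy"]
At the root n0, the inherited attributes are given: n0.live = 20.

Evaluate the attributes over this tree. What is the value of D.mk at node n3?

1. n0.live = 20  [given at root]
2. n1.depth = true  [true]
3. n1.env = 25  [25]
4. n1.fin = -9  [S.live - 29]
5. n2.live = 14  [C.env - 11]
6. n3.key = "pq"  ["pq"]
7. n3.live = -9  [S.live - 23]
8. n4.env = "vk"  [terminal]
9. n5.env = "kz"  [terminal]
10. n3.mk = false  [D.live > -9]
11. n3.sig = 26  [D.live * -1 + 17]
12. n2.val = false  [D.mk == true]
13. n6.wid = true  [terminal]
14. n1.acc = -1  [C.env + C.fin - 17]
15. n7.env = "wy"  [terminal]
16. n0.val = true  [C.acc == -1]

false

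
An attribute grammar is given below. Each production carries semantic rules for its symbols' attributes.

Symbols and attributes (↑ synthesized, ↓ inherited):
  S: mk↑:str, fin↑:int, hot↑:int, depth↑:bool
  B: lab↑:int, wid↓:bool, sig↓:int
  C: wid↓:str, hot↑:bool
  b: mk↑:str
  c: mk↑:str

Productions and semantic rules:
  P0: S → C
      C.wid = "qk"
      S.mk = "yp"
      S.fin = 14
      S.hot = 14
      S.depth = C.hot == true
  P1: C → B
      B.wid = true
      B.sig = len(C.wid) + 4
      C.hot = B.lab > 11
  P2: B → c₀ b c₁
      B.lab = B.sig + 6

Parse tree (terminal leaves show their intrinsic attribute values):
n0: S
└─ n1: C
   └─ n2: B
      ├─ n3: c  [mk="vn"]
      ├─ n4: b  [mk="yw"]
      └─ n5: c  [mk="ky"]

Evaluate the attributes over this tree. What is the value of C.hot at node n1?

1. n1.wid = "qk"  ["qk"]
2. n2.wid = true  [true]
3. n2.sig = 6  [len(C.wid) + 4]
4. n3.mk = "vn"  [terminal]
5. n4.mk = "yw"  [terminal]
6. n5.mk = "ky"  [terminal]
7. n2.lab = 12  [B.sig + 6]
8. n1.hot = true  [B.lab > 11]
9. n0.mk = "yp"  ["yp"]
10. n0.fin = 14  [14]
11. n0.hot = 14  [14]
12. n0.depth = true  [C.hot == true]

true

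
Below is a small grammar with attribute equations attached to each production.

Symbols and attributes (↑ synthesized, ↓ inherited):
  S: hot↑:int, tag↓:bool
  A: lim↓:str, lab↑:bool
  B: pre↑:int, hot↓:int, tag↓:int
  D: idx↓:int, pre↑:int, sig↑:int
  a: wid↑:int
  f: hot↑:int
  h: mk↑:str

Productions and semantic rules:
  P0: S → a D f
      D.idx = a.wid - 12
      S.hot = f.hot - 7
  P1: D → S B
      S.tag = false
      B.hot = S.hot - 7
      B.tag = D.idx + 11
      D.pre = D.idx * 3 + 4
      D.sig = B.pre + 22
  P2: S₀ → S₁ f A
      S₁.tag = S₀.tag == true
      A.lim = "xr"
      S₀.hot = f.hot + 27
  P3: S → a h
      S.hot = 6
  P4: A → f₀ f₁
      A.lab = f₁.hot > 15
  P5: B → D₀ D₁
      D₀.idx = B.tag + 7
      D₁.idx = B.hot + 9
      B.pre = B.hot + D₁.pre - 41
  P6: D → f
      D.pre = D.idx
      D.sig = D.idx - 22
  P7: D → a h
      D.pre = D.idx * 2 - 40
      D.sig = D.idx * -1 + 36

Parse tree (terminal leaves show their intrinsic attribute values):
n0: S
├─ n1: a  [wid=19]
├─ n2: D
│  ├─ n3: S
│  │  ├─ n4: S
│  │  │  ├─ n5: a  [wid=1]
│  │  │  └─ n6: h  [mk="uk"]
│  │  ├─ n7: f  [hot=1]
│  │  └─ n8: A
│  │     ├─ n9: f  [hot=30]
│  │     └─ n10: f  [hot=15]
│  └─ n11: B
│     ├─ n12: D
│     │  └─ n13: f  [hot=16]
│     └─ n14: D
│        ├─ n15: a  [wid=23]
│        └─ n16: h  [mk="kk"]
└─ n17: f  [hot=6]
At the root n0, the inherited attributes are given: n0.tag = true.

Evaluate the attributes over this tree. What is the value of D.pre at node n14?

1. n0.tag = true  [given at root]
2. n1.wid = 19  [terminal]
3. n2.idx = 7  [a.wid - 12]
4. n3.tag = false  [false]
5. n4.tag = false  [S₀.tag == true]
6. n5.wid = 1  [terminal]
7. n6.mk = "uk"  [terminal]
8. n4.hot = 6  [6]
9. n7.hot = 1  [terminal]
10. n8.lim = "xr"  ["xr"]
11. n9.hot = 30  [terminal]
12. n10.hot = 15  [terminal]
13. n8.lab = false  [f₁.hot > 15]
14. n3.hot = 28  [f.hot + 27]
15. n11.hot = 21  [S.hot - 7]
16. n11.tag = 18  [D.idx + 11]
17. n12.idx = 25  [B.tag + 7]
18. n13.hot = 16  [terminal]
19. n12.pre = 25  [D.idx]
20. n12.sig = 3  [D.idx - 22]
21. n14.idx = 30  [B.hot + 9]
22. n15.wid = 23  [terminal]
23. n16.mk = "kk"  [terminal]
24. n14.pre = 20  [D.idx * 2 - 40]
25. n14.sig = 6  [D.idx * -1 + 36]
26. n11.pre = 0  [B.hot + D₁.pre - 41]
27. n2.pre = 25  [D.idx * 3 + 4]
28. n2.sig = 22  [B.pre + 22]
29. n17.hot = 6  [terminal]
30. n0.hot = -1  [f.hot - 7]

20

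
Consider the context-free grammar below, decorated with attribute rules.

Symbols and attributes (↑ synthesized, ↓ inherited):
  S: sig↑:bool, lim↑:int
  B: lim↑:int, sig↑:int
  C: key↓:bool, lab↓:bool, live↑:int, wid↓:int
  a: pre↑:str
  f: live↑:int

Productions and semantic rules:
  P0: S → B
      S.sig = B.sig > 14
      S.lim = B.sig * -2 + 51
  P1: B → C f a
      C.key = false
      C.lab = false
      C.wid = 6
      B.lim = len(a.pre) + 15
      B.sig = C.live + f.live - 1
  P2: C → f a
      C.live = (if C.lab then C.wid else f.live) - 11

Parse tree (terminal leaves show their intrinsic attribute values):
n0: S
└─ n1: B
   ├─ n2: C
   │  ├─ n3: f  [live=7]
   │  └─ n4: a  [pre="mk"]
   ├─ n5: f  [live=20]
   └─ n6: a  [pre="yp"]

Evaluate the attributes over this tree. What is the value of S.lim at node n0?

21

1. n2.key = false  [false]
2. n2.lab = false  [false]
3. n2.wid = 6  [6]
4. n3.live = 7  [terminal]
5. n4.pre = "mk"  [terminal]
6. n2.live = -4  [(if C.lab then C.wid else f.live) - 11]
7. n5.live = 20  [terminal]
8. n6.pre = "yp"  [terminal]
9. n1.lim = 17  [len(a.pre) + 15]
10. n1.sig = 15  [C.live + f.live - 1]
11. n0.sig = true  [B.sig > 14]
12. n0.lim = 21  [B.sig * -2 + 51]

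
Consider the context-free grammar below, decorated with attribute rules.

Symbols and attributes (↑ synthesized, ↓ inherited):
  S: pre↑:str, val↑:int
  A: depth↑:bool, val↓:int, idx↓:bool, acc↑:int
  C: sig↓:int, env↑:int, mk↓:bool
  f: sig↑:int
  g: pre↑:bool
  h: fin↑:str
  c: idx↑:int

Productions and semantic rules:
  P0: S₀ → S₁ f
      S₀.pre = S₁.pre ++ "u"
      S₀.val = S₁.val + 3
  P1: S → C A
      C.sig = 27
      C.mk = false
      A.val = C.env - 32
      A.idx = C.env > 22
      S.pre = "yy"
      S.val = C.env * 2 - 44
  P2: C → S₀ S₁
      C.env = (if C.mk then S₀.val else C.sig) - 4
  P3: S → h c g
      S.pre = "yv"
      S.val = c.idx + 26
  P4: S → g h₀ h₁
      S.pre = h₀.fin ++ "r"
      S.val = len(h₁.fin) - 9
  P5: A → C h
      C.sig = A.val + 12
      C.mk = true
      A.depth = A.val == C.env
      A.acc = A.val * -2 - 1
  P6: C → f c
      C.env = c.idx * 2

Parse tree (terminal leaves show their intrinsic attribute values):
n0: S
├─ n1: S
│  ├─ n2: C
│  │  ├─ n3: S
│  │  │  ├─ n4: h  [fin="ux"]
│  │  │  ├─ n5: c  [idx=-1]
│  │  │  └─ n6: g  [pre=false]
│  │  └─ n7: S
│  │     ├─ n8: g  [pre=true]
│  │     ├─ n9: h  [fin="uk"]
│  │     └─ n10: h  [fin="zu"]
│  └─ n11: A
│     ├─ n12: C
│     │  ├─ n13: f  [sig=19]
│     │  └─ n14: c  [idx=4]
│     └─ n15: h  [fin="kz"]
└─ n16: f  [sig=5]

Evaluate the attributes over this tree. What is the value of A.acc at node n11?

17

1. n2.sig = 27  [27]
2. n2.mk = false  [false]
3. n4.fin = "ux"  [terminal]
4. n5.idx = -1  [terminal]
5. n6.pre = false  [terminal]
6. n3.pre = "yv"  ["yv"]
7. n3.val = 25  [c.idx + 26]
8. n8.pre = true  [terminal]
9. n9.fin = "uk"  [terminal]
10. n10.fin = "zu"  [terminal]
11. n7.pre = "ukr"  [h₀.fin ++ "r"]
12. n7.val = -7  [len(h₁.fin) - 9]
13. n2.env = 23  [(if C.mk then S₀.val else C.sig) - 4]
14. n11.val = -9  [C.env - 32]
15. n11.idx = true  [C.env > 22]
16. n12.sig = 3  [A.val + 12]
17. n12.mk = true  [true]
18. n13.sig = 19  [terminal]
19. n14.idx = 4  [terminal]
20. n12.env = 8  [c.idx * 2]
21. n15.fin = "kz"  [terminal]
22. n11.depth = false  [A.val == C.env]
23. n11.acc = 17  [A.val * -2 - 1]
24. n1.pre = "yy"  ["yy"]
25. n1.val = 2  [C.env * 2 - 44]
26. n16.sig = 5  [terminal]
27. n0.pre = "yyu"  [S₁.pre ++ "u"]
28. n0.val = 5  [S₁.val + 3]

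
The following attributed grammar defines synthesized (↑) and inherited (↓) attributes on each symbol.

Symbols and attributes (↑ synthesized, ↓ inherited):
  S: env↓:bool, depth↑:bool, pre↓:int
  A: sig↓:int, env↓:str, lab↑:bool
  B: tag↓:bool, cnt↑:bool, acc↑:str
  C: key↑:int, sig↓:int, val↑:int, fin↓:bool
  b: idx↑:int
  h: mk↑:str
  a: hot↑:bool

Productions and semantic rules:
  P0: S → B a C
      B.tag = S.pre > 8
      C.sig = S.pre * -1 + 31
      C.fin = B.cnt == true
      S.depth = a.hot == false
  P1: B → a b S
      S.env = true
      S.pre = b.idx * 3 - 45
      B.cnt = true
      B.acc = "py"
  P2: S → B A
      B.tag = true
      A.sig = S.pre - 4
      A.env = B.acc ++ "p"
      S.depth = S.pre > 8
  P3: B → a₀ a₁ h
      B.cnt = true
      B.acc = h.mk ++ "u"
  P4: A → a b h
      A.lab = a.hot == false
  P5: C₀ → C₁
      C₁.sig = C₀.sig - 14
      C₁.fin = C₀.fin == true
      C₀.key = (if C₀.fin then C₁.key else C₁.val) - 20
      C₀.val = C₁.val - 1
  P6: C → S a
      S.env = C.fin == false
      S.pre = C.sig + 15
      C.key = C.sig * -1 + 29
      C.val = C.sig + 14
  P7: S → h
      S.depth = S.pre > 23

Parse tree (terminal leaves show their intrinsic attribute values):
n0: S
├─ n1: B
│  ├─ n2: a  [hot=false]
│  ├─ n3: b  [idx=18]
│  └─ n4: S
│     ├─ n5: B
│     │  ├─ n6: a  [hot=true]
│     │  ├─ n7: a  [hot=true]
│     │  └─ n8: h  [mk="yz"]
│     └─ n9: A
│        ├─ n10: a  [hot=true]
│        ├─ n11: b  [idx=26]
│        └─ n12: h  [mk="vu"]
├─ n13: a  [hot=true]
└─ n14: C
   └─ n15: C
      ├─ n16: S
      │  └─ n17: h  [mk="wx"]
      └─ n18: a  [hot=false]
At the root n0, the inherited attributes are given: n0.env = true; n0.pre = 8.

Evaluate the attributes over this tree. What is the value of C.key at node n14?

1. n0.env = true  [given at root]
2. n0.pre = 8  [given at root]
3. n1.tag = false  [S.pre > 8]
4. n2.hot = false  [terminal]
5. n3.idx = 18  [terminal]
6. n4.env = true  [true]
7. n4.pre = 9  [b.idx * 3 - 45]
8. n5.tag = true  [true]
9. n6.hot = true  [terminal]
10. n7.hot = true  [terminal]
11. n8.mk = "yz"  [terminal]
12. n5.cnt = true  [true]
13. n5.acc = "yzu"  [h.mk ++ "u"]
14. n9.sig = 5  [S.pre - 4]
15. n9.env = "yzup"  [B.acc ++ "p"]
16. n10.hot = true  [terminal]
17. n11.idx = 26  [terminal]
18. n12.mk = "vu"  [terminal]
19. n9.lab = false  [a.hot == false]
20. n4.depth = true  [S.pre > 8]
21. n1.cnt = true  [true]
22. n1.acc = "py"  ["py"]
23. n13.hot = true  [terminal]
24. n14.sig = 23  [S.pre * -1 + 31]
25. n14.fin = true  [B.cnt == true]
26. n15.sig = 9  [C₀.sig - 14]
27. n15.fin = true  [C₀.fin == true]
28. n16.env = false  [C.fin == false]
29. n16.pre = 24  [C.sig + 15]
30. n17.mk = "wx"  [terminal]
31. n16.depth = true  [S.pre > 23]
32. n18.hot = false  [terminal]
33. n15.key = 20  [C.sig * -1 + 29]
34. n15.val = 23  [C.sig + 14]
35. n14.key = 0  [(if C₀.fin then C₁.key else C₁.val) - 20]
36. n14.val = 22  [C₁.val - 1]
37. n0.depth = false  [a.hot == false]

0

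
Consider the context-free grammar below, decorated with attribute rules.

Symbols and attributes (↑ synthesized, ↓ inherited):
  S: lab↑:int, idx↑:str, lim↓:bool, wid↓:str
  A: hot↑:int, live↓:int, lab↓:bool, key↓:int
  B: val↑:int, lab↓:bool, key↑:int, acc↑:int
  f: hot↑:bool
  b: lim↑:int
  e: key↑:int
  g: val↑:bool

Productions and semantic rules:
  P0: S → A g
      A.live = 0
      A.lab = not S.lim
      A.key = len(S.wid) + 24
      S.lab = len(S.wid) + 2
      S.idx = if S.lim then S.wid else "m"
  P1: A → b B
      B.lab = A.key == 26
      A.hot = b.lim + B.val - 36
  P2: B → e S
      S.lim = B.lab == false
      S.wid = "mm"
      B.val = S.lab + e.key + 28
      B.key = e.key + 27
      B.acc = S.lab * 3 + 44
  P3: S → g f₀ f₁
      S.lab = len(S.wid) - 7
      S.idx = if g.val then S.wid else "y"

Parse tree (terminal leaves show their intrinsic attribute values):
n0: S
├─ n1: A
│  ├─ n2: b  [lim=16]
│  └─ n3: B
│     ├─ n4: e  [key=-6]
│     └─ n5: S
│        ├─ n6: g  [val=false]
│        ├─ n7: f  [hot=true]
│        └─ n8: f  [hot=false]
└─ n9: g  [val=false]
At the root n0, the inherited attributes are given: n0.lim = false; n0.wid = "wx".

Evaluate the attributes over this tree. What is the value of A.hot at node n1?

1. n0.lim = false  [given at root]
2. n0.wid = "wx"  [given at root]
3. n1.live = 0  [0]
4. n1.lab = true  [not S.lim]
5. n1.key = 26  [len(S.wid) + 24]
6. n2.lim = 16  [terminal]
7. n3.lab = true  [A.key == 26]
8. n4.key = -6  [terminal]
9. n5.lim = false  [B.lab == false]
10. n5.wid = "mm"  ["mm"]
11. n6.val = false  [terminal]
12. n7.hot = true  [terminal]
13. n8.hot = false  [terminal]
14. n5.lab = -5  [len(S.wid) - 7]
15. n5.idx = "y"  [if g.val then S.wid else "y"]
16. n3.val = 17  [S.lab + e.key + 28]
17. n3.key = 21  [e.key + 27]
18. n3.acc = 29  [S.lab * 3 + 44]
19. n1.hot = -3  [b.lim + B.val - 36]
20. n9.val = false  [terminal]
21. n0.lab = 4  [len(S.wid) + 2]
22. n0.idx = "m"  [if S.lim then S.wid else "m"]

-3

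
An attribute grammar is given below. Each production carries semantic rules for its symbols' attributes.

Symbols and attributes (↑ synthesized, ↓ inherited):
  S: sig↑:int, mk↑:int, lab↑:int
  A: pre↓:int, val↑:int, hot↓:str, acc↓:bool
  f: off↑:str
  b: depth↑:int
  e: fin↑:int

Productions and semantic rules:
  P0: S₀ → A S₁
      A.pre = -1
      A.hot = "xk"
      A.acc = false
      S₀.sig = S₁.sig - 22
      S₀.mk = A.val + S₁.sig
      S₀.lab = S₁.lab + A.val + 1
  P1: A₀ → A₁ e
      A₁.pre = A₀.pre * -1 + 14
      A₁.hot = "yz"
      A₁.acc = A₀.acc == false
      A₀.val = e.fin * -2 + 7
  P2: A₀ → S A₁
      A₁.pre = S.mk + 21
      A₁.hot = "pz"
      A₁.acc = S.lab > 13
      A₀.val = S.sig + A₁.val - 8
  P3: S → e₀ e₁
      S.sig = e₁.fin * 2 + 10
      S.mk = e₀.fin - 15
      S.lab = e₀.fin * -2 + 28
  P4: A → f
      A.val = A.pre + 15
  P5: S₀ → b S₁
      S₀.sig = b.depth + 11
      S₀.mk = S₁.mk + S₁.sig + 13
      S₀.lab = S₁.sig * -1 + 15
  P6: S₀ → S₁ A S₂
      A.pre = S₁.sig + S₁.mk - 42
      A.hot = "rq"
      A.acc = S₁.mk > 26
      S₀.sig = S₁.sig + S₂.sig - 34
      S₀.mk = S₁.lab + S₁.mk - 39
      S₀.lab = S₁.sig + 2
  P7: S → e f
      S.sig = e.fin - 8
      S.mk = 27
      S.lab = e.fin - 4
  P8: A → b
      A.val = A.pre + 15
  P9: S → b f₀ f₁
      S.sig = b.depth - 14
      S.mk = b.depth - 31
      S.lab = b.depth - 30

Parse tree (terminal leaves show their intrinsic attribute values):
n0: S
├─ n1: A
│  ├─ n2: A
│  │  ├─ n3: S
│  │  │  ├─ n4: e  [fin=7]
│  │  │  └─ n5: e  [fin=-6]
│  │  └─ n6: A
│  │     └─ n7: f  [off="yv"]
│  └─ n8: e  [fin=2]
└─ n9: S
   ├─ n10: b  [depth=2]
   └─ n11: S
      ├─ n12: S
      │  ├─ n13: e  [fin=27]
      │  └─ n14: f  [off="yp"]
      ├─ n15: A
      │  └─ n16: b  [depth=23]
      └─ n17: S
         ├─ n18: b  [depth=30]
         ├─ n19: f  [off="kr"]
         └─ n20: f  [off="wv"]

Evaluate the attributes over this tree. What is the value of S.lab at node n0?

1. n1.pre = -1  [-1]
2. n1.hot = "xk"  ["xk"]
3. n1.acc = false  [false]
4. n2.pre = 15  [A₀.pre * -1 + 14]
5. n2.hot = "yz"  ["yz"]
6. n2.acc = true  [A₀.acc == false]
7. n4.fin = 7  [terminal]
8. n5.fin = -6  [terminal]
9. n3.sig = -2  [e₁.fin * 2 + 10]
10. n3.mk = -8  [e₀.fin - 15]
11. n3.lab = 14  [e₀.fin * -2 + 28]
12. n6.pre = 13  [S.mk + 21]
13. n6.hot = "pz"  ["pz"]
14. n6.acc = true  [S.lab > 13]
15. n7.off = "yv"  [terminal]
16. n6.val = 28  [A.pre + 15]
17. n2.val = 18  [S.sig + A₁.val - 8]
18. n8.fin = 2  [terminal]
19. n1.val = 3  [e.fin * -2 + 7]
20. n10.depth = 2  [terminal]
21. n13.fin = 27  [terminal]
22. n14.off = "yp"  [terminal]
23. n12.sig = 19  [e.fin - 8]
24. n12.mk = 27  [27]
25. n12.lab = 23  [e.fin - 4]
26. n15.pre = 4  [S₁.sig + S₁.mk - 42]
27. n15.hot = "rq"  ["rq"]
28. n15.acc = true  [S₁.mk > 26]
29. n16.depth = 23  [terminal]
30. n15.val = 19  [A.pre + 15]
31. n18.depth = 30  [terminal]
32. n19.off = "kr"  [terminal]
33. n20.off = "wv"  [terminal]
34. n17.sig = 16  [b.depth - 14]
35. n17.mk = -1  [b.depth - 31]
36. n17.lab = 0  [b.depth - 30]
37. n11.sig = 1  [S₁.sig + S₂.sig - 34]
38. n11.mk = 11  [S₁.lab + S₁.mk - 39]
39. n11.lab = 21  [S₁.sig + 2]
40. n9.sig = 13  [b.depth + 11]
41. n9.mk = 25  [S₁.mk + S₁.sig + 13]
42. n9.lab = 14  [S₁.sig * -1 + 15]
43. n0.sig = -9  [S₁.sig - 22]
44. n0.mk = 16  [A.val + S₁.sig]
45. n0.lab = 18  [S₁.lab + A.val + 1]

18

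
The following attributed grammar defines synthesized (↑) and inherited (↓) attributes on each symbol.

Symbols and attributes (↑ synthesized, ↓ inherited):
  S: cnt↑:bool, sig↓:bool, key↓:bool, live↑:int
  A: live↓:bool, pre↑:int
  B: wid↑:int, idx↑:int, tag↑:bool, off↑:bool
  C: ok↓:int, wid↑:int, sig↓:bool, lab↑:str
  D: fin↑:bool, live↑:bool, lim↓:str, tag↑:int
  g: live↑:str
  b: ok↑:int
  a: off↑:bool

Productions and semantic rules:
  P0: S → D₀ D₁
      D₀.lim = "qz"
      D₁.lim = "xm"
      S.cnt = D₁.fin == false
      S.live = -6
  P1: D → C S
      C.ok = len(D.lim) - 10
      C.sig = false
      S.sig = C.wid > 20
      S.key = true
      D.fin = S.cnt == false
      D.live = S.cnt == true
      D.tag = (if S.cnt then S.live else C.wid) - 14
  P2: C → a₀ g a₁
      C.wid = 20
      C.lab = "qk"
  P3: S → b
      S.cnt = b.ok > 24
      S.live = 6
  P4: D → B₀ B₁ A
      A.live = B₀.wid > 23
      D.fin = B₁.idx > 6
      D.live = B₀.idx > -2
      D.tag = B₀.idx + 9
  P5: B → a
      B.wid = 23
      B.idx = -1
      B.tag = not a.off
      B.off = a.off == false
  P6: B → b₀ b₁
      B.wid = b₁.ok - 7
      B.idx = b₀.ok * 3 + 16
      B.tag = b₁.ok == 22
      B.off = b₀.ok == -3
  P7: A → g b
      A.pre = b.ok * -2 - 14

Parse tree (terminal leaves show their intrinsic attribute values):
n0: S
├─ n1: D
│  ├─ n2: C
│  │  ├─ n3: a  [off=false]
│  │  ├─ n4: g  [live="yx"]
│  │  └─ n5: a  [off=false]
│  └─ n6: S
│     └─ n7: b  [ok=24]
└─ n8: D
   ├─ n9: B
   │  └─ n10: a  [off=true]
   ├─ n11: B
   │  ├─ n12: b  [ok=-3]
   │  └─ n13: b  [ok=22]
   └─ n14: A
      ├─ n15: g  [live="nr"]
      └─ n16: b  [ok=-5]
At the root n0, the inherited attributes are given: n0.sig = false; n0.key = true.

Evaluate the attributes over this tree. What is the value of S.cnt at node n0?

1. n0.sig = false  [given at root]
2. n0.key = true  [given at root]
3. n1.lim = "qz"  ["qz"]
4. n2.ok = -8  [len(D.lim) - 10]
5. n2.sig = false  [false]
6. n3.off = false  [terminal]
7. n4.live = "yx"  [terminal]
8. n5.off = false  [terminal]
9. n2.wid = 20  [20]
10. n2.lab = "qk"  ["qk"]
11. n6.sig = false  [C.wid > 20]
12. n6.key = true  [true]
13. n7.ok = 24  [terminal]
14. n6.cnt = false  [b.ok > 24]
15. n6.live = 6  [6]
16. n1.fin = true  [S.cnt == false]
17. n1.live = false  [S.cnt == true]
18. n1.tag = 6  [(if S.cnt then S.live else C.wid) - 14]
19. n8.lim = "xm"  ["xm"]
20. n10.off = true  [terminal]
21. n9.wid = 23  [23]
22. n9.idx = -1  [-1]
23. n9.tag = false  [not a.off]
24. n9.off = false  [a.off == false]
25. n12.ok = -3  [terminal]
26. n13.ok = 22  [terminal]
27. n11.wid = 15  [b₁.ok - 7]
28. n11.idx = 7  [b₀.ok * 3 + 16]
29. n11.tag = true  [b₁.ok == 22]
30. n11.off = true  [b₀.ok == -3]
31. n14.live = false  [B₀.wid > 23]
32. n15.live = "nr"  [terminal]
33. n16.ok = -5  [terminal]
34. n14.pre = -4  [b.ok * -2 - 14]
35. n8.fin = true  [B₁.idx > 6]
36. n8.live = true  [B₀.idx > -2]
37. n8.tag = 8  [B₀.idx + 9]
38. n0.cnt = false  [D₁.fin == false]
39. n0.live = -6  [-6]

false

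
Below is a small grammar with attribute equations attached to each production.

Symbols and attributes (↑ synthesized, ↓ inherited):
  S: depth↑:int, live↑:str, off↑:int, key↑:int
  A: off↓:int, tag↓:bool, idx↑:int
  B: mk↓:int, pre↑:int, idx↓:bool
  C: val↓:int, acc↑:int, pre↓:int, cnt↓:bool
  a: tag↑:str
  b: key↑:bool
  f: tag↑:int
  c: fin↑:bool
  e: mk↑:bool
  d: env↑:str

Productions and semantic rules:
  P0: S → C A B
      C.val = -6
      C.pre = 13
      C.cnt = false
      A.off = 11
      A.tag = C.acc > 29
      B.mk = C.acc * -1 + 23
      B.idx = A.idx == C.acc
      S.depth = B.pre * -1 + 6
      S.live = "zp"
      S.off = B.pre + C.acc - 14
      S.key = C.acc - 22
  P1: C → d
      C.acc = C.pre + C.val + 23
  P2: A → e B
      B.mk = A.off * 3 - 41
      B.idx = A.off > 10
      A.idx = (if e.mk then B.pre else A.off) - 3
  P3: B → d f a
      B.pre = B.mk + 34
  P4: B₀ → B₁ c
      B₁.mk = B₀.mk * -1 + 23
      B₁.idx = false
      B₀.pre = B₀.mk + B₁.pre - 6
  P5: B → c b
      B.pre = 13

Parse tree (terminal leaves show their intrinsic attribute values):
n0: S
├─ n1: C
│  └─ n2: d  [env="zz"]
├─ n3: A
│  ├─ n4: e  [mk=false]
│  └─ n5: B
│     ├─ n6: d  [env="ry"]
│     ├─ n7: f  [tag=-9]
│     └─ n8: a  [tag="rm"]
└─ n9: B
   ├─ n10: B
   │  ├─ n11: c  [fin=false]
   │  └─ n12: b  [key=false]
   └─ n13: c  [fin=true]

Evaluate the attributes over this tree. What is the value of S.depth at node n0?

1. n1.val = -6  [-6]
2. n1.pre = 13  [13]
3. n1.cnt = false  [false]
4. n2.env = "zz"  [terminal]
5. n1.acc = 30  [C.pre + C.val + 23]
6. n3.off = 11  [11]
7. n3.tag = true  [C.acc > 29]
8. n4.mk = false  [terminal]
9. n5.mk = -8  [A.off * 3 - 41]
10. n5.idx = true  [A.off > 10]
11. n6.env = "ry"  [terminal]
12. n7.tag = -9  [terminal]
13. n8.tag = "rm"  [terminal]
14. n5.pre = 26  [B.mk + 34]
15. n3.idx = 8  [(if e.mk then B.pre else A.off) - 3]
16. n9.mk = -7  [C.acc * -1 + 23]
17. n9.idx = false  [A.idx == C.acc]
18. n10.mk = 30  [B₀.mk * -1 + 23]
19. n10.idx = false  [false]
20. n11.fin = false  [terminal]
21. n12.key = false  [terminal]
22. n10.pre = 13  [13]
23. n13.fin = true  [terminal]
24. n9.pre = 0  [B₀.mk + B₁.pre - 6]
25. n0.depth = 6  [B.pre * -1 + 6]
26. n0.live = "zp"  ["zp"]
27. n0.off = 16  [B.pre + C.acc - 14]
28. n0.key = 8  [C.acc - 22]

6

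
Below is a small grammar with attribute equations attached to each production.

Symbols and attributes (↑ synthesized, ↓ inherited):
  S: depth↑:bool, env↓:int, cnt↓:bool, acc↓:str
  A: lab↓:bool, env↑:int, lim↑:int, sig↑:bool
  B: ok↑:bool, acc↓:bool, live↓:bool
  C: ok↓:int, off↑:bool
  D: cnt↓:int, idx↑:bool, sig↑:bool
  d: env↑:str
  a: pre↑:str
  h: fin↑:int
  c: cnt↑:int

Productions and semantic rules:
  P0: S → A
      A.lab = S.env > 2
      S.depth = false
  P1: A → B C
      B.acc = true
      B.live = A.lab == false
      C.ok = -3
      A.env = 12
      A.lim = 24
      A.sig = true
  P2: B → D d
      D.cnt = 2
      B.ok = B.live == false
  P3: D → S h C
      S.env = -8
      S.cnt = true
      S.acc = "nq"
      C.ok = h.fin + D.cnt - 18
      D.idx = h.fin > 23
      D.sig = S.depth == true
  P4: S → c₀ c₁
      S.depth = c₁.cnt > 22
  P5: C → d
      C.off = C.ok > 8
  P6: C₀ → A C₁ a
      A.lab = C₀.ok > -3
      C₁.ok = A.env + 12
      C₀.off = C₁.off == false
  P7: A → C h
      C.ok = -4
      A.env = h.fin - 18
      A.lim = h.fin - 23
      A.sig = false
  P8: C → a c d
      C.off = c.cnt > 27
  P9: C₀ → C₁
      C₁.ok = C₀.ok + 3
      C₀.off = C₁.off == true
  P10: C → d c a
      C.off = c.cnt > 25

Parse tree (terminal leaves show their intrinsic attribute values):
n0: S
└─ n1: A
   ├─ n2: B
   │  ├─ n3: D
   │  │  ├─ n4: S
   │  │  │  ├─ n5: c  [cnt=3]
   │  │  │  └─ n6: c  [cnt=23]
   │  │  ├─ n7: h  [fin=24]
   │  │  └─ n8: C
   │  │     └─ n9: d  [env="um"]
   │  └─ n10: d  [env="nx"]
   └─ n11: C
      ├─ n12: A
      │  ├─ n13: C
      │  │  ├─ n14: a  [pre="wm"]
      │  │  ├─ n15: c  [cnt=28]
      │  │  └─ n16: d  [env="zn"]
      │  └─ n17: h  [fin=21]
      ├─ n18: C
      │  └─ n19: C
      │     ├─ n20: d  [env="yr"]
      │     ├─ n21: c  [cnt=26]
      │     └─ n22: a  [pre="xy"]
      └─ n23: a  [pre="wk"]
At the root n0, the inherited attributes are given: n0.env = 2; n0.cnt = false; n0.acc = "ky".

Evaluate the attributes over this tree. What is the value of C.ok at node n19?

18

1. n0.env = 2  [given at root]
2. n0.cnt = false  [given at root]
3. n0.acc = "ky"  [given at root]
4. n1.lab = false  [S.env > 2]
5. n2.acc = true  [true]
6. n2.live = true  [A.lab == false]
7. n3.cnt = 2  [2]
8. n4.env = -8  [-8]
9. n4.cnt = true  [true]
10. n4.acc = "nq"  ["nq"]
11. n5.cnt = 3  [terminal]
12. n6.cnt = 23  [terminal]
13. n4.depth = true  [c₁.cnt > 22]
14. n7.fin = 24  [terminal]
15. n8.ok = 8  [h.fin + D.cnt - 18]
16. n9.env = "um"  [terminal]
17. n8.off = false  [C.ok > 8]
18. n3.idx = true  [h.fin > 23]
19. n3.sig = true  [S.depth == true]
20. n10.env = "nx"  [terminal]
21. n2.ok = false  [B.live == false]
22. n11.ok = -3  [-3]
23. n12.lab = false  [C₀.ok > -3]
24. n13.ok = -4  [-4]
25. n14.pre = "wm"  [terminal]
26. n15.cnt = 28  [terminal]
27. n16.env = "zn"  [terminal]
28. n13.off = true  [c.cnt > 27]
29. n17.fin = 21  [terminal]
30. n12.env = 3  [h.fin - 18]
31. n12.lim = -2  [h.fin - 23]
32. n12.sig = false  [false]
33. n18.ok = 15  [A.env + 12]
34. n19.ok = 18  [C₀.ok + 3]
35. n20.env = "yr"  [terminal]
36. n21.cnt = 26  [terminal]
37. n22.pre = "xy"  [terminal]
38. n19.off = true  [c.cnt > 25]
39. n18.off = true  [C₁.off == true]
40. n23.pre = "wk"  [terminal]
41. n11.off = false  [C₁.off == false]
42. n1.env = 12  [12]
43. n1.lim = 24  [24]
44. n1.sig = true  [true]
45. n0.depth = false  [false]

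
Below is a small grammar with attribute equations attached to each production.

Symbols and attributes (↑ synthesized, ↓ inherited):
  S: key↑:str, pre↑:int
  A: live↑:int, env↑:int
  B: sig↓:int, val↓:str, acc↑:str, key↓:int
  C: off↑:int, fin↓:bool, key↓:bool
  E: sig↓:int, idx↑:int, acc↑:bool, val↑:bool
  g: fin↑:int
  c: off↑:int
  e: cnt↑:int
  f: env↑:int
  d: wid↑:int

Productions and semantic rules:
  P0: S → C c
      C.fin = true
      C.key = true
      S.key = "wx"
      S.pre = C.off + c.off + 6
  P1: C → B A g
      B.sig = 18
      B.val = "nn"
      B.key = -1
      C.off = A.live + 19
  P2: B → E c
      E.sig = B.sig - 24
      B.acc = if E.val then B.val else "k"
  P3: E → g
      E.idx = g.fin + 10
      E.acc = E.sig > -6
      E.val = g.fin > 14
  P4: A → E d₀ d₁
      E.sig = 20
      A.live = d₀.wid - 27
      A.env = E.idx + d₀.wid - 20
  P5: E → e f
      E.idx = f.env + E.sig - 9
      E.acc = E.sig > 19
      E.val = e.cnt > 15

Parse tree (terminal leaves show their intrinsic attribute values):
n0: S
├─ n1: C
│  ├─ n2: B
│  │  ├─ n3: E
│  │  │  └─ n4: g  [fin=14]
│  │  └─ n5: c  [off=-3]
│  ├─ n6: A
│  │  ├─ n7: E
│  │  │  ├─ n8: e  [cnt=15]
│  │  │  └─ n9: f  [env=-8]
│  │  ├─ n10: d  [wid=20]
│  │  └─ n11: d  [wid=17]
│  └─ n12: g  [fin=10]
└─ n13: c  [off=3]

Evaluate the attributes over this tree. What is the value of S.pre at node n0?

1. n1.fin = true  [true]
2. n1.key = true  [true]
3. n2.sig = 18  [18]
4. n2.val = "nn"  ["nn"]
5. n2.key = -1  [-1]
6. n3.sig = -6  [B.sig - 24]
7. n4.fin = 14  [terminal]
8. n3.idx = 24  [g.fin + 10]
9. n3.acc = false  [E.sig > -6]
10. n3.val = false  [g.fin > 14]
11. n5.off = -3  [terminal]
12. n2.acc = "k"  [if E.val then B.val else "k"]
13. n7.sig = 20  [20]
14. n8.cnt = 15  [terminal]
15. n9.env = -8  [terminal]
16. n7.idx = 3  [f.env + E.sig - 9]
17. n7.acc = true  [E.sig > 19]
18. n7.val = false  [e.cnt > 15]
19. n10.wid = 20  [terminal]
20. n11.wid = 17  [terminal]
21. n6.live = -7  [d₀.wid - 27]
22. n6.env = 3  [E.idx + d₀.wid - 20]
23. n12.fin = 10  [terminal]
24. n1.off = 12  [A.live + 19]
25. n13.off = 3  [terminal]
26. n0.key = "wx"  ["wx"]
27. n0.pre = 21  [C.off + c.off + 6]

21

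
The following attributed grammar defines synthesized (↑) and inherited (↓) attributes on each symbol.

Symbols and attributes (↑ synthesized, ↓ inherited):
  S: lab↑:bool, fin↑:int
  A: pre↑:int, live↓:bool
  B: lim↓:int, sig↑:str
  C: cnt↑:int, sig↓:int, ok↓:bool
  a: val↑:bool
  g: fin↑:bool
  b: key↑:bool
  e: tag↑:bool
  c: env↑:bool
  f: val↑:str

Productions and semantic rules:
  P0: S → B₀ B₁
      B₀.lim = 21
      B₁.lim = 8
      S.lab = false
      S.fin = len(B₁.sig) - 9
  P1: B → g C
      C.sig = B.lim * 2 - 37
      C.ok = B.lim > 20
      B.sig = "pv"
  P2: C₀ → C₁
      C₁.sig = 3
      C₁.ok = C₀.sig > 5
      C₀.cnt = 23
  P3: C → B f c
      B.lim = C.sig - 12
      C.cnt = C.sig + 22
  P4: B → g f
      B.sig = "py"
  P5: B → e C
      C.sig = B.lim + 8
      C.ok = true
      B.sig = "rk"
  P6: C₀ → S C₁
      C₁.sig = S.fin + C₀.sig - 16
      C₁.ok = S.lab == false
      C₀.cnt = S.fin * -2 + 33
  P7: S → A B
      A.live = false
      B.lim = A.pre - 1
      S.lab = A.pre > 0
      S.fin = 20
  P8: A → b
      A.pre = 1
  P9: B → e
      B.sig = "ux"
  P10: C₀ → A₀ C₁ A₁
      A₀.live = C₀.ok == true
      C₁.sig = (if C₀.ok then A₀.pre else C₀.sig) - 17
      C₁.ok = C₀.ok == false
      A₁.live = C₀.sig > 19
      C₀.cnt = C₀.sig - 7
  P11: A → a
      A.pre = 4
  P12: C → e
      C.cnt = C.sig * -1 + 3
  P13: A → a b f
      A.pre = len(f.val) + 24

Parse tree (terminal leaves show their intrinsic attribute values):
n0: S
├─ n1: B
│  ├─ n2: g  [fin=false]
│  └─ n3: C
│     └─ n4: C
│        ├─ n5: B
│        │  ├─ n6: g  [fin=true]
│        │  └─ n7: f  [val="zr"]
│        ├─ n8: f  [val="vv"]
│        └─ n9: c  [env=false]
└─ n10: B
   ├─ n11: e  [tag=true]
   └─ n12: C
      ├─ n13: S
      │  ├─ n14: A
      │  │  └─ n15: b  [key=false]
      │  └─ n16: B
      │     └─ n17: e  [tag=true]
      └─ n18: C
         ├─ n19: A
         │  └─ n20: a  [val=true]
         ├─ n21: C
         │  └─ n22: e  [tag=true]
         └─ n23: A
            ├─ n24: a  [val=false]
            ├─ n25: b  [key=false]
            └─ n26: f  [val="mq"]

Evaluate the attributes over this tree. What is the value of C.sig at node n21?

3

1. n1.lim = 21  [21]
2. n2.fin = false  [terminal]
3. n3.sig = 5  [B.lim * 2 - 37]
4. n3.ok = true  [B.lim > 20]
5. n4.sig = 3  [3]
6. n4.ok = false  [C₀.sig > 5]
7. n5.lim = -9  [C.sig - 12]
8. n6.fin = true  [terminal]
9. n7.val = "zr"  [terminal]
10. n5.sig = "py"  ["py"]
11. n8.val = "vv"  [terminal]
12. n9.env = false  [terminal]
13. n4.cnt = 25  [C.sig + 22]
14. n3.cnt = 23  [23]
15. n1.sig = "pv"  ["pv"]
16. n10.lim = 8  [8]
17. n11.tag = true  [terminal]
18. n12.sig = 16  [B.lim + 8]
19. n12.ok = true  [true]
20. n14.live = false  [false]
21. n15.key = false  [terminal]
22. n14.pre = 1  [1]
23. n16.lim = 0  [A.pre - 1]
24. n17.tag = true  [terminal]
25. n16.sig = "ux"  ["ux"]
26. n13.lab = true  [A.pre > 0]
27. n13.fin = 20  [20]
28. n18.sig = 20  [S.fin + C₀.sig - 16]
29. n18.ok = false  [S.lab == false]
30. n19.live = false  [C₀.ok == true]
31. n20.val = true  [terminal]
32. n19.pre = 4  [4]
33. n21.sig = 3  [(if C₀.ok then A₀.pre else C₀.sig) - 17]
34. n21.ok = true  [C₀.ok == false]
35. n22.tag = true  [terminal]
36. n21.cnt = 0  [C.sig * -1 + 3]
37. n23.live = true  [C₀.sig > 19]
38. n24.val = false  [terminal]
39. n25.key = false  [terminal]
40. n26.val = "mq"  [terminal]
41. n23.pre = 26  [len(f.val) + 24]
42. n18.cnt = 13  [C₀.sig - 7]
43. n12.cnt = -7  [S.fin * -2 + 33]
44. n10.sig = "rk"  ["rk"]
45. n0.lab = false  [false]
46. n0.fin = -7  [len(B₁.sig) - 9]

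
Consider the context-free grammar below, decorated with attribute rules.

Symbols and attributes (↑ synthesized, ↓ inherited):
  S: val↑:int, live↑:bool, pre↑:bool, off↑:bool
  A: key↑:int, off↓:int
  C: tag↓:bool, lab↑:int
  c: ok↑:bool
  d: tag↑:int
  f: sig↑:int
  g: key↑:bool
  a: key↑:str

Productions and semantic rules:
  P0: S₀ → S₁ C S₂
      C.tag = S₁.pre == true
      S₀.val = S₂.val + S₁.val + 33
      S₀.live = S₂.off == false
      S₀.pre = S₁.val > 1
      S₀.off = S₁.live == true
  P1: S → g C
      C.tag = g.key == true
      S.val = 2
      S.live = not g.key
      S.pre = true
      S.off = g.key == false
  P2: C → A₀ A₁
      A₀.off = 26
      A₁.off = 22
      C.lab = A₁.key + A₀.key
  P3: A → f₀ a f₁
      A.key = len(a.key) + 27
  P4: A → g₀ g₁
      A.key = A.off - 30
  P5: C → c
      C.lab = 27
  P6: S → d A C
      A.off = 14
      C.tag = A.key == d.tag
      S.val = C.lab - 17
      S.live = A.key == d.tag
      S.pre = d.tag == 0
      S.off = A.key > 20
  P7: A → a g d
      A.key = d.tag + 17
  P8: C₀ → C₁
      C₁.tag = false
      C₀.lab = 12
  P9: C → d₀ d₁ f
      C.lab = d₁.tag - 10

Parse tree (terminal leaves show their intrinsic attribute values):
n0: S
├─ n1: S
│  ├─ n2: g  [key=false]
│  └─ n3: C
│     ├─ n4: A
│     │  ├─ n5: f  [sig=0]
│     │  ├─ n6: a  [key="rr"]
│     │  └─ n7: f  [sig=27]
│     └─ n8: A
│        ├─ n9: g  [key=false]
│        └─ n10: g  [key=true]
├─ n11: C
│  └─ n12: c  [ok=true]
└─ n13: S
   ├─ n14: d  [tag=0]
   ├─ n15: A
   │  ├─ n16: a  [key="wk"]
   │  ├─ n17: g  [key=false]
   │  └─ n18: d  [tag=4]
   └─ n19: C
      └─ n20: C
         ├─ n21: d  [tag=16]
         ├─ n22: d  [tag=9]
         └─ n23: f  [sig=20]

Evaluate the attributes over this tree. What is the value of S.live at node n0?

1. n2.key = false  [terminal]
2. n3.tag = false  [g.key == true]
3. n4.off = 26  [26]
4. n5.sig = 0  [terminal]
5. n6.key = "rr"  [terminal]
6. n7.sig = 27  [terminal]
7. n4.key = 29  [len(a.key) + 27]
8. n8.off = 22  [22]
9. n9.key = false  [terminal]
10. n10.key = true  [terminal]
11. n8.key = -8  [A.off - 30]
12. n3.lab = 21  [A₁.key + A₀.key]
13. n1.val = 2  [2]
14. n1.live = true  [not g.key]
15. n1.pre = true  [true]
16. n1.off = true  [g.key == false]
17. n11.tag = true  [S₁.pre == true]
18. n12.ok = true  [terminal]
19. n11.lab = 27  [27]
20. n14.tag = 0  [terminal]
21. n15.off = 14  [14]
22. n16.key = "wk"  [terminal]
23. n17.key = false  [terminal]
24. n18.tag = 4  [terminal]
25. n15.key = 21  [d.tag + 17]
26. n19.tag = false  [A.key == d.tag]
27. n20.tag = false  [false]
28. n21.tag = 16  [terminal]
29. n22.tag = 9  [terminal]
30. n23.sig = 20  [terminal]
31. n20.lab = -1  [d₁.tag - 10]
32. n19.lab = 12  [12]
33. n13.val = -5  [C.lab - 17]
34. n13.live = false  [A.key == d.tag]
35. n13.pre = true  [d.tag == 0]
36. n13.off = true  [A.key > 20]
37. n0.val = 30  [S₂.val + S₁.val + 33]
38. n0.live = false  [S₂.off == false]
39. n0.pre = true  [S₁.val > 1]
40. n0.off = true  [S₁.live == true]

false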